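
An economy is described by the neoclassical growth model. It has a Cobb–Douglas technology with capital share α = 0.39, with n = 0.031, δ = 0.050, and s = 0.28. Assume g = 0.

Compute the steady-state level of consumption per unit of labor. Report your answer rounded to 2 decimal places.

In steady state, investment equals break-even investment: s·k^α = (n + δ)·k.
Rearranging, k^(1−α) = s / (n + δ).
k^0.61 = 0.28 / (0.031 + 0.050) = 0.28 / 0.081 = 3.4568
k* = 3.4568^(1/0.61) ≈ 7.6396
y* = (k*)^α = 7.6396^0.39 ≈ 2.2100
c* = (1 − s)·y* = (1 − 0.28) × 2.2100 ≈ 1.5912

c* ≈ 1.59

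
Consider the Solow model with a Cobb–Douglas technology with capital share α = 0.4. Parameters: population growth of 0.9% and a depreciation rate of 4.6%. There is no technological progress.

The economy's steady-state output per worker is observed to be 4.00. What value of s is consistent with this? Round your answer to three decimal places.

s ≈ 0.440

In steady state, investment equals break-even investment: s·k^α = (n + δ)·k.
Since y* = [s/(n + δ)]^(α/(1−α)), we have s/(n + δ) = (y*)^((1−α)/α) = 4.00^1.5 = 8.0000.
Therefore s = 8.0000 × (n + δ) = 8.0000 × 0.055 = 0.4400.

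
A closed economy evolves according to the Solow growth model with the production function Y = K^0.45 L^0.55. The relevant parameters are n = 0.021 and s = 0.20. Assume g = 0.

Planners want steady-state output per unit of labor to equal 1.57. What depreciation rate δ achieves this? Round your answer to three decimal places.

In steady state, investment equals break-even investment: s·k^α = (n + δ)·k.
Since y* = [s/(n + δ)]^(α/(1−α)), we have s/(n + δ) = (y*)^((1−α)/α) = 1.57^1.2222 = 1.7355.
Therefore n + δ = s / 1.7355 = 0.20 / 1.7355 = 0.1152, so δ = 0.1152 − 0.021 = 0.0942.

δ ≈ 0.094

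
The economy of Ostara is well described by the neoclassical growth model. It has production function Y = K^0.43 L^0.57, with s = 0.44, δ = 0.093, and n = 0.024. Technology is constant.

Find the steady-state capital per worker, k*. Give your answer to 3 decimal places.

Steady state requires s·f(k) = (n + δ)·k, i.e. s·k^α = (n + δ)·k.
Rearranging, k^(1−α) = s / (n + δ).
k^0.57 = 0.44 / (0.024 + 0.093) = 0.44 / 0.117 = 3.7607
k* = 3.7607^(1/0.57) ≈ 10.2151

k* = 10.215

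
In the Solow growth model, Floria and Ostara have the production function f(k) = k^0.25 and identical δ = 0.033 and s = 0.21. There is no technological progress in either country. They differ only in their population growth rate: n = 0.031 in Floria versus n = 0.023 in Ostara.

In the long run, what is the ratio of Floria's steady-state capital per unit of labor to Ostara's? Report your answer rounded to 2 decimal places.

k*_F / k*_O ≈ 0.84

Steady-state k* = [s/(n + δ)]^(1/(1−α)), so the ratio is [ (s_F/(n + δ)_F) / (s_O/(n + δ)_O) ]^1.3333.
s_F/(n + δ)_F = 0.21/0.064 = 3.2813; s_O/(n + δ)_O = 0.21/0.056 = 3.7500.
Ratio = (3.2813/3.7500)^1.3333 = 0.8750^1.3333 ≈ 0.8369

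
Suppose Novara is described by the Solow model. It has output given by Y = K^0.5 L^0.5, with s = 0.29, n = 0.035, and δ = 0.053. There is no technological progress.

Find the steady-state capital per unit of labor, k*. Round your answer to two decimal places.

k* ≈ 10.86

At the steady state, Δk = 0, so s·k^α = (n + δ)·k.
Rearranging, k^(1−α) = s / (n + δ).
k^0.5 = 0.29 / (0.035 + 0.053) = 0.29 / 0.088 = 3.2955
k* = 3.2955^(1/0.5) ≈ 10.8603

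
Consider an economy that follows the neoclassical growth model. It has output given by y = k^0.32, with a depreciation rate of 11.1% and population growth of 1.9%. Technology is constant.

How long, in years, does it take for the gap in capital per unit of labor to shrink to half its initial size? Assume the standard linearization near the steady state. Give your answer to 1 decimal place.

Near the steady state the convergence rate is λ = (1 − α)(n + δ).
λ = (1 − 0.32) × 0.130 = 0.68 × 0.130 = 0.0884
Half-life = ln 2 / λ = 0.6931 / 0.0884 ≈ 7.84 years

half-life ≈ 7.8 years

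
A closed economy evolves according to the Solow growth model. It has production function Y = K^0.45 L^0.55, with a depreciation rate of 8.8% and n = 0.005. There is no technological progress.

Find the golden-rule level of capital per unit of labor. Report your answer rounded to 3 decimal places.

The golden rule sets f'(k) = n + δ, i.e. α·k^(α−1) = n + δ.
So k^(1−α) = α / (n + δ) = 0.45 / 0.093 = 4.8387.
k_gold = 4.8387^(1/0.55) ≈ 17.5777

k_gold ≈ 17.578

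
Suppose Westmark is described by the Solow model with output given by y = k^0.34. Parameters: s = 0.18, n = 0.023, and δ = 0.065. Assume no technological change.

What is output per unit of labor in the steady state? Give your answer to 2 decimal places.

y* ≈ 1.45

In steady state, investment equals break-even investment: s·k^α = (n + δ)·k.
Rearranging, k^(1−α) = s / (n + δ).
k^0.66 = 0.18 / (0.023 + 0.065) = 0.18 / 0.088 = 2.0455
k* = 2.0455^(1/0.66) ≈ 2.9574
y* = (k*)^α = 2.9574^0.34 ≈ 1.4458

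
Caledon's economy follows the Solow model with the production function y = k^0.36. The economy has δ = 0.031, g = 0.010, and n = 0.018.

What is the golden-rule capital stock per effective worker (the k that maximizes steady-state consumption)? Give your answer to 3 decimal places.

The golden rule sets f'(k) = n + g + δ, i.e. α·k^(α−1) = n + g + δ.
So k^(1−α) = α / (n + g + δ) = 0.36 / 0.059 = 6.1017.
k_gold = 6.1017^(1/0.64) ≈ 16.8759

k_gold ≈ 16.876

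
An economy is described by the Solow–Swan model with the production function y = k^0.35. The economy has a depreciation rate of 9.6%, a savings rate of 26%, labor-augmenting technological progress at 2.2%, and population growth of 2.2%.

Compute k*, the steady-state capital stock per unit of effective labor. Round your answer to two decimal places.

k* ≈ 2.59

Steady state requires s·f(k) = (n + g + δ)·k, i.e. s·k^α = (n + g + δ)·k.
Dividing both sides by k: k^(1−α) = s / (n + g + δ).
k^0.65 = 0.26 / (0.022 + 0.022 + 0.096) = 0.26 / 0.140 = 1.8571
k* = 1.8571^(1/0.65) ≈ 2.5917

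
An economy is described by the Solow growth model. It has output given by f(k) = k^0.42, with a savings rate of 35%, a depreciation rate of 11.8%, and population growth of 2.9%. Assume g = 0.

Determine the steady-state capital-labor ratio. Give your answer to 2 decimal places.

k* = 4.46

Steady state requires s·f(k) = (n + δ)·k, i.e. s·k^α = (n + δ)·k.
Rearranging, k^(1−α) = s / (n + δ).
k^0.58 = 0.35 / (0.029 + 0.118) = 0.35 / 0.147 = 2.3810
k* = 2.3810^(1/0.58) ≈ 4.4626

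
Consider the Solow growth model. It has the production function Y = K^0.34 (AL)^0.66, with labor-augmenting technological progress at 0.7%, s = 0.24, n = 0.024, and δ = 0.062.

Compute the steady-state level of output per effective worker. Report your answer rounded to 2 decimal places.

y* ≈ 1.63

In steady state, investment equals break-even investment: s·k^α = (n + g + δ)·k.
Rearranging, k^(1−α) = s / (n + g + δ).
k^0.66 = 0.24 / (0.024 + 0.007 + 0.062) = 0.24 / 0.093 = 2.5806
k* = 2.5806^(1/0.66) ≈ 4.2055
y* = (k*)^α = 4.2055^0.34 ≈ 1.6297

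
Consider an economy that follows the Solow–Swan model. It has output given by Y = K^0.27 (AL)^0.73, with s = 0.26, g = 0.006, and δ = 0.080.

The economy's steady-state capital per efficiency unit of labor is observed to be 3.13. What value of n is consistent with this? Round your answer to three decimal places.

n ≈ 0.027

At the steady state, Δk = 0, so s·k^α = (n + g + δ)·k.
So s / (n + g + δ) = (k*)^(1−α) = 3.13^0.73 = 2.3001.
Therefore n + g + δ = s / 2.3001 = 0.26 / 2.3001 = 0.1130, so n = 0.1130 − 0.086 = 0.0270.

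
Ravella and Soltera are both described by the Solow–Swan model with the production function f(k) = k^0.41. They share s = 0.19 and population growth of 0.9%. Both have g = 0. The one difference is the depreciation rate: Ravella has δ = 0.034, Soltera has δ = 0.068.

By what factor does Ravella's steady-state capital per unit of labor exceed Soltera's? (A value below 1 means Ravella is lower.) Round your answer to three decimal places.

k*_R / k*_S ≈ 2.684

Steady-state k* = [s/(n + δ)]^(1/(1−α)), so the ratio is [ (s_R/(n + δ)_R) / (s_S/(n + δ)_S) ]^1.6949.
s_R/(n + δ)_R = 0.19/0.043 = 4.4186; s_S/(n + δ)_S = 0.19/0.077 = 2.4675.
Ratio = (4.4186/2.4675)^1.6949 = 1.7907^1.6949 ≈ 2.6844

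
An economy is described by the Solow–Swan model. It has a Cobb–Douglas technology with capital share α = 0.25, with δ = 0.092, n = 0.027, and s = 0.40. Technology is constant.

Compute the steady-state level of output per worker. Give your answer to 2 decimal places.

y* ≈ 1.50

Steady state requires s·f(k) = (n + δ)·k, i.e. s·k^α = (n + δ)·k.
Rearranging, k^(1−α) = s / (n + δ).
k^0.75 = 0.40 / (0.027 + 0.092) = 0.40 / 0.119 = 3.3613
k* = 3.3613^(1/0.75) ≈ 5.0351
y* = (k*)^α = 5.0351^0.25 ≈ 1.4980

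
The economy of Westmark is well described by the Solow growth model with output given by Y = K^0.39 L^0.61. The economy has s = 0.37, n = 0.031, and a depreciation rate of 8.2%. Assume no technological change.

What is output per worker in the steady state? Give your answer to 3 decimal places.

y* ≈ 2.135

In steady state, investment equals break-even investment: s·k^α = (n + δ)·k.
Rearranging, k^(1−α) = s / (n + δ).
k^0.61 = 0.37 / (0.031 + 0.082) = 0.37 / 0.113 = 3.2743
k* = 3.2743^(1/0.61) ≈ 6.9897
y* = (k*)^α = 6.9897^0.39 ≈ 2.1347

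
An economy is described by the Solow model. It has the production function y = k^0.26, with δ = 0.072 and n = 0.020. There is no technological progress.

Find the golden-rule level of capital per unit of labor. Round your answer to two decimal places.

The golden rule sets f'(k) = n + δ, i.e. α·k^(α−1) = n + δ.
So k^(1−α) = α / (n + δ) = 0.26 / 0.092 = 2.8261.
k_gold = 2.8261^(1/0.74) ≈ 4.0711

k_gold ≈ 4.07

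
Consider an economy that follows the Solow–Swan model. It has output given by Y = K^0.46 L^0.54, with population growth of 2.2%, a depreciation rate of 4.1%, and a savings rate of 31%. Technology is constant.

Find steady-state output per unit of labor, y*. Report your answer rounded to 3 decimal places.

y* ≈ 3.886

At the steady state, Δk = 0, so s·k^α = (n + δ)·k.
Rearranging, k^(1−α) = s / (n + δ).
k^0.54 = 0.31 / (0.022 + 0.041) = 0.31 / 0.063 = 4.9206
k* = 4.9206^(1/0.54) ≈ 19.1212
y* = (k*)^α = 19.1212^0.46 ≈ 3.8859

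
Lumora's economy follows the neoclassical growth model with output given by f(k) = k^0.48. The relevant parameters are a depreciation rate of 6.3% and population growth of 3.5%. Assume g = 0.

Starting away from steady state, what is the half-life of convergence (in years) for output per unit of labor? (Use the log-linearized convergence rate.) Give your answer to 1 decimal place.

Near the steady state the convergence rate is λ = (1 − α)(n + δ).
λ = (1 − 0.48) × 0.098 = 0.52 × 0.098 = 0.05096
Half-life = ln 2 / λ = 0.6931 / 0.05096 ≈ 13.60 years

half-life ≈ 13.6 years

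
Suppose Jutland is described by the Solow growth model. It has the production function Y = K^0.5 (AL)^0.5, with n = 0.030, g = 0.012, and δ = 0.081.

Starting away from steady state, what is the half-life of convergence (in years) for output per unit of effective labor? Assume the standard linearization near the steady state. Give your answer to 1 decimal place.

Near the steady state the convergence rate is λ = (1 − α)(n + g + δ).
λ = (1 − 0.5) × 0.123 = 0.5 × 0.123 = 0.0615
Half-life = ln 2 / λ = 0.6931 / 0.0615 ≈ 11.27 years

half-life ≈ 11.3 years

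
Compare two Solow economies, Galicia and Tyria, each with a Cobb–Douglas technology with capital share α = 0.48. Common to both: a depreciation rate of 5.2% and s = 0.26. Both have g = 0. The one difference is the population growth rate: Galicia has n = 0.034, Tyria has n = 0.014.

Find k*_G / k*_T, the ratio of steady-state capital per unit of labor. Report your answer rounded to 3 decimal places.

Steady-state k* = [s/(n + δ)]^(1/(1−α)), so the ratio is [ (s_G/(n + δ)_G) / (s_T/(n + δ)_T) ]^1.9231.
s_G/(n + δ)_G = 0.26/0.086 = 3.0233; s_T/(n + δ)_T = 0.26/0.066 = 3.9394.
Ratio = (3.0233/3.9394)^1.9231 = 0.7675^1.9231 ≈ 0.6012

ratio ≈ 0.601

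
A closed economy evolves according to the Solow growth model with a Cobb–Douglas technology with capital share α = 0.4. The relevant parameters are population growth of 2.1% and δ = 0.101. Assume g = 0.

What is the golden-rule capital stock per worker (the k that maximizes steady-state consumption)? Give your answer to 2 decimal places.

k_gold ≈ 7.24

The golden rule sets f'(k) = n + δ, i.e. α·k^(α−1) = n + δ.
So k^(1−α) = α / (n + δ) = 0.4 / 0.122 = 3.2787.
k_gold = 3.2787^(1/0.6) ≈ 7.2361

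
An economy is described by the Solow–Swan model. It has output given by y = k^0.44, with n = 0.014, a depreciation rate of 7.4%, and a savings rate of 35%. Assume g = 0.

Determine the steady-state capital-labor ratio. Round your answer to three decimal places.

In steady state, investment equals break-even investment: s·k^α = (n + δ)·k.
Dividing both sides by k: k^(1−α) = s / (n + δ).
k^0.56 = 0.35 / (0.014 + 0.074) = 0.35 / 0.088 = 3.9773
k* = 3.9773^(1/0.56) ≈ 11.7678

k* = 11.768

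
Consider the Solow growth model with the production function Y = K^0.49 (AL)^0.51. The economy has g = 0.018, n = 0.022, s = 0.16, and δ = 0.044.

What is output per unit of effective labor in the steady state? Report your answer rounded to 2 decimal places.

Steady state requires s·f(k) = (n + g + δ)·k, i.e. s·k^α = (n + g + δ)·k.
Dividing both sides by k: k^(1−α) = s / (n + g + δ).
k^0.51 = 0.16 / (0.022 + 0.018 + 0.044) = 0.16 / 0.084 = 1.9048
k* = 1.9048^(1/0.51) ≈ 3.5377
y* = (k*)^α = 3.5377^0.49 ≈ 1.8573

y* ≈ 1.86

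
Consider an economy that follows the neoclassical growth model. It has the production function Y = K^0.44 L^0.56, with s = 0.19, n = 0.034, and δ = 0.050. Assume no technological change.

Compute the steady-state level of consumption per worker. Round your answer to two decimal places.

c* ≈ 1.54

In steady state, investment equals break-even investment: s·k^α = (n + δ)·k.
Rearranging, k^(1−α) = s / (n + δ).
k^0.56 = 0.19 / (0.034 + 0.050) = 0.19 / 0.084 = 2.2619
k* = 2.2619^(1/0.56) ≈ 4.2952
y* = (k*)^α = 4.2952^0.44 ≈ 1.8989
c* = (1 − s)·y* = (1 − 0.19) × 1.8989 ≈ 1.5381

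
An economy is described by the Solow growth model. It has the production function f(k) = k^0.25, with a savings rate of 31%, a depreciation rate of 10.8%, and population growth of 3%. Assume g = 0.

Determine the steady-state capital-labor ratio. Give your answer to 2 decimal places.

Steady state requires s·f(k) = (n + δ)·k, i.e. s·k^α = (n + δ)·k.
Dividing both sides by k: k^(1−α) = s / (n + δ).
k^0.75 = 0.31 / (0.030 + 0.108) = 0.31 / 0.138 = 2.2464
k* = 2.2464^(1/0.75) ≈ 2.9420

k* = 2.94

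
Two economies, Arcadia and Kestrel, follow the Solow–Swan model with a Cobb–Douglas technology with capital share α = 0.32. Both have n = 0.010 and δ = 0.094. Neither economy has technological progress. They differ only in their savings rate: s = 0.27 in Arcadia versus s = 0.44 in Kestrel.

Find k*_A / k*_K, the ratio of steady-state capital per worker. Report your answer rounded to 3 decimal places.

k*_A / k*_K ≈ 0.488

Steady-state k* = [s/(n + δ)]^(1/(1−α)), so the ratio is [ (s_A/(n + δ)_A) / (s_K/(n + δ)_K) ]^1.4706.
s_A/(n + δ)_A = 0.27/0.104 = 2.5962; s_K/(n + δ)_K = 0.44/0.104 = 4.2308.
Ratio = (2.5962/4.2308)^1.4706 = 0.6136^1.4706 ≈ 0.4876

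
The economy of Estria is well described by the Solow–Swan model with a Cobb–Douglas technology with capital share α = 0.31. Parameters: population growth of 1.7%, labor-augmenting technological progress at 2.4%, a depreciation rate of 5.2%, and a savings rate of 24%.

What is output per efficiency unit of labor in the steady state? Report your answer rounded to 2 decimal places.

At the steady state, Δk = 0, so s·k^α = (n + g + δ)·k.
Dividing both sides by k: k^(1−α) = s / (n + g + δ).
k^0.69 = 0.24 / (0.017 + 0.024 + 0.052) = 0.24 / 0.093 = 2.5806
k* = 2.5806^(1/0.69) ≈ 3.9509
y* = (k*)^α = 3.9509^0.31 ≈ 1.5310

y* = 1.53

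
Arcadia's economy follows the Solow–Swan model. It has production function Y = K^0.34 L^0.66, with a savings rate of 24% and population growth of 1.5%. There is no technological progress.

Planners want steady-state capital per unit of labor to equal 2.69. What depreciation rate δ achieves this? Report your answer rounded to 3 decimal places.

In steady state, investment equals break-even investment: s·k^α = (n + δ)·k.
So s / (n + δ) = (k*)^(1−α) = 2.69^0.66 = 1.9215.
Therefore n + δ = s / 1.9215 = 0.24 / 1.9215 = 0.1249, so δ = 0.1249 − 0.015 = 0.1099.

δ ≈ 0.110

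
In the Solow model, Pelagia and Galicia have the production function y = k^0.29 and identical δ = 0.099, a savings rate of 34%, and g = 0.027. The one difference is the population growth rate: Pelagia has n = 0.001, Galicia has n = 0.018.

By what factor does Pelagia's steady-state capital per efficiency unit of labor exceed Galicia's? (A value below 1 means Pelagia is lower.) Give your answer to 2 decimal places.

ratio ≈ 1.19

Steady-state k* = [s/(n + g + δ)]^(1/(1−α)), so the ratio is [ (s_P/(n + g + δ)_P) / (s_G/(n + g + δ)_G) ]^1.4085.
s_P/(n + g + δ)_P = 0.34/0.127 = 2.6772; s_G/(n + g + δ)_G = 0.34/0.144 = 2.3611.
Ratio = (2.6772/2.3611)^1.4085 = 1.1339^1.4085 ≈ 1.1936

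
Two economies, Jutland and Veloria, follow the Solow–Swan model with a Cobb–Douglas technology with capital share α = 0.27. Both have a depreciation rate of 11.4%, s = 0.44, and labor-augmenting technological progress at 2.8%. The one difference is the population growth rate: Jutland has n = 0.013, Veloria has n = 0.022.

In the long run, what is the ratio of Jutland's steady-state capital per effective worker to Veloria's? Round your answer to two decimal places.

Steady-state k* = [s/(n + g + δ)]^(1/(1−α)), so the ratio is [ (s_J/(n + g + δ)_J) / (s_V/(n + g + δ)_V) ]^1.3699.
s_J/(n + g + δ)_J = 0.44/0.155 = 2.8387; s_V/(n + g + δ)_V = 0.44/0.164 = 2.6829.
Ratio = (2.8387/2.6829)^1.3699 = 1.0581^1.3699 ≈ 1.0804

ratio ≈ 1.08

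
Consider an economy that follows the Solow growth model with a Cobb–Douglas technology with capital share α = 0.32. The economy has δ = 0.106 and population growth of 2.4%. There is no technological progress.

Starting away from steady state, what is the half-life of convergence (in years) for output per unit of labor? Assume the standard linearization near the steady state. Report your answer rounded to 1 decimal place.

about 7.8 years

Near the steady state the convergence rate is λ = (1 − α)(n + δ).
λ = (1 − 0.32) × 0.130 = 0.68 × 0.130 = 0.0884
Half-life = ln 2 / λ = 0.6931 / 0.0884 ≈ 7.84 years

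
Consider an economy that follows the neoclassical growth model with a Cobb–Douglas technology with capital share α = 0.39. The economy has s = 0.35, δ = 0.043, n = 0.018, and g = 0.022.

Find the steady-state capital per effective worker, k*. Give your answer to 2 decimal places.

Steady state requires s·f(k) = (n + g + δ)·k, i.e. s·k^α = (n + g + δ)·k.
Rearranging, k^(1−α) = s / (n + g + δ).
k^0.61 = 0.35 / (0.018 + 0.022 + 0.043) = 0.35 / 0.083 = 4.2169
k* = 4.2169^(1/0.61) ≈ 10.5823

k* = 10.58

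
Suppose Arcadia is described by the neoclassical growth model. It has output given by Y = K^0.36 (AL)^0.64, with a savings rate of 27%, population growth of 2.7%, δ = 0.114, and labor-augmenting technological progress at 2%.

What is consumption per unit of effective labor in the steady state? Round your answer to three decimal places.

c* ≈ 0.976

In steady state, investment equals break-even investment: s·k^α = (n + g + δ)·k.
Rearranging, k^(1−α) = s / (n + g + δ).
k^0.64 = 0.27 / (0.027 + 0.020 + 0.114) = 0.27 / 0.161 = 1.6770
k* = 1.6770^(1/0.64) ≈ 2.2430
y* = (k*)^α = 2.2430^0.36 ≈ 1.3375
c* = (1 − s)·y* = (1 − 0.27) × 1.3375 ≈ 0.9764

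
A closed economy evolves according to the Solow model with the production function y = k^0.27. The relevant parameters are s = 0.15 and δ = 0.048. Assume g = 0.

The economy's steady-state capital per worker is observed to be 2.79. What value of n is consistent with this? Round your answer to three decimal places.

At the steady state, Δk = 0, so s·k^α = (n + δ)·k.
So s / (n + δ) = (k*)^(1−α) = 2.79^0.73 = 2.1149.
Therefore n + δ = s / 2.1149 = 0.15 / 2.1149 = 0.0709, so n = 0.0709 − 0.048 = 0.0229.

n ≈ 0.023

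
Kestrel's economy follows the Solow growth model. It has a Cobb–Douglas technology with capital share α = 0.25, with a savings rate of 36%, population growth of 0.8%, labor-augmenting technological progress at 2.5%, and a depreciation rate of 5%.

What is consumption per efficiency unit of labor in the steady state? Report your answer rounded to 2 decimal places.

In steady state, investment equals break-even investment: s·k^α = (n + g + δ)·k.
Dividing both sides by k: k^(1−α) = s / (n + g + δ).
k^0.75 = 0.36 / (0.008 + 0.025 + 0.050) = 0.36 / 0.083 = 4.3373
k* = 4.3373^(1/0.75) ≈ 7.0734
y* = (k*)^α = 7.0734^0.25 ≈ 1.6308
c* = (1 − s)·y* = (1 − 0.36) × 1.6308 ≈ 1.0437

c* ≈ 1.04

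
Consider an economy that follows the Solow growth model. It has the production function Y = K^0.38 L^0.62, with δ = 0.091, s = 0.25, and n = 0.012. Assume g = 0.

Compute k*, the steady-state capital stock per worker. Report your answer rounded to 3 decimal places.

Steady state requires s·f(k) = (n + δ)·k, i.e. s·k^α = (n + δ)·k.
Dividing both sides by k: k^(1−α) = s / (n + δ).
k^0.62 = 0.25 / (0.012 + 0.091) = 0.25 / 0.103 = 2.4272
k* = 2.4272^(1/0.62) ≈ 4.1796

k* ≈ 4.180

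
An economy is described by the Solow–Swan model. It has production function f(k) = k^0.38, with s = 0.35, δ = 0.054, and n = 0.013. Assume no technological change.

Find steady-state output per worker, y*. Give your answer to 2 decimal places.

y* ≈ 2.75

Steady state requires s·f(k) = (n + δ)·k, i.e. s·k^α = (n + δ)·k.
Rearranging, k^(1−α) = s / (n + δ).
k^0.62 = 0.35 / (0.013 + 0.054) = 0.35 / 0.067 = 5.2239
k* = 5.2239^(1/0.62) ≈ 14.3898
y* = (k*)^α = 14.3898^0.38 ≈ 2.7546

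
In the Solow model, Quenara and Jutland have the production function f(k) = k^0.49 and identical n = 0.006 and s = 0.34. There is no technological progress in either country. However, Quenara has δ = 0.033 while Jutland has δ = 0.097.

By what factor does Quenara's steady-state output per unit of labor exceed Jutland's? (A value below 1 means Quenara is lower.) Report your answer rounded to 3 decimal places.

Steady-state y* = [s/(n + δ)]^(α/(1−α)), so the ratio is [ (s_Q/(n + δ)_Q) / (s_J/(n + δ)_J) ]^0.9608.
s_Q/(n + δ)_Q = 0.34/0.039 = 8.7179; s_J/(n + δ)_J = 0.34/0.103 = 3.3010.
Ratio = (8.7179/3.3010)^0.9608 = 2.6410^0.9608 ≈ 2.5423

ratio ≈ 2.542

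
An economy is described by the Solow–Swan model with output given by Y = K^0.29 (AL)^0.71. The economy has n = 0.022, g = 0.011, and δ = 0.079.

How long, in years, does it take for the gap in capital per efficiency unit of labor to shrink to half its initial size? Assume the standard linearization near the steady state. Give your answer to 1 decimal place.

Near the steady state the convergence rate is λ = (1 − α)(n + g + δ).
λ = (1 − 0.29) × 0.112 = 0.71 × 0.112 = 0.07952
Half-life = ln 2 / λ = 0.6931 / 0.07952 ≈ 8.72 years

about 8.7 years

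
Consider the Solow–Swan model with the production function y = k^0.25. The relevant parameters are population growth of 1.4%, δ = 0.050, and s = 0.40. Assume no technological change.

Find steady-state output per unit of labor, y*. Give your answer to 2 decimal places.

y* = 1.84

At the steady state, Δk = 0, so s·k^α = (n + δ)·k.
Rearranging, k^(1−α) = s / (n + δ).
k^0.75 = 0.40 / (0.014 + 0.050) = 0.40 / 0.064 = 6.2500
k* = 6.2500^(1/0.75) ≈ 11.5126
y* = (k*)^α = 11.5126^0.25 ≈ 1.8420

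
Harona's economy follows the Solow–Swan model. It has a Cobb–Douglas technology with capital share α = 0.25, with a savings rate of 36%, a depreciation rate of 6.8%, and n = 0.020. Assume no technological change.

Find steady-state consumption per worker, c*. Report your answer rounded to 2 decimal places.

c* = 1.02

At the steady state, Δk = 0, so s·k^α = (n + δ)·k.
Rearranging, k^(1−α) = s / (n + δ).
k^0.75 = 0.36 / (0.020 + 0.068) = 0.36 / 0.088 = 4.0909
k* = 4.0909^(1/0.75) ≈ 6.5427
y* = (k*)^α = 6.5427^0.25 ≈ 1.5993
c* = (1 − s)·y* = (1 − 0.36) × 1.5993 ≈ 1.0236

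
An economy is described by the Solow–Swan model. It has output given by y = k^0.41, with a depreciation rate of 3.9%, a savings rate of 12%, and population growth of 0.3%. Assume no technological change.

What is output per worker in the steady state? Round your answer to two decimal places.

y* = 2.07

At the steady state, Δk = 0, so s·k^α = (n + δ)·k.
Dividing both sides by k: k^(1−α) = s / (n + δ).
k^0.59 = 0.12 / (0.003 + 0.039) = 0.12 / 0.042 = 2.8571
k* = 2.8571^(1/0.59) ≈ 5.9259
y* = (k*)^α = 5.9259^0.41 ≈ 2.0741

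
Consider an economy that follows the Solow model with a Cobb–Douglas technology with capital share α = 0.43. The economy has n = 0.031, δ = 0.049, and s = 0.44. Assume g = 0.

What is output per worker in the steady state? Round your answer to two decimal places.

y* ≈ 3.62

In steady state, investment equals break-even investment: s·k^α = (n + δ)·k.
Rearranging, k^(1−α) = s / (n + δ).
k^0.57 = 0.44 / (0.031 + 0.049) = 0.44 / 0.080 = 5.5000
k* = 5.5000^(1/0.57) ≈ 19.9013
y* = (k*)^α = 19.9013^0.43 ≈ 3.6184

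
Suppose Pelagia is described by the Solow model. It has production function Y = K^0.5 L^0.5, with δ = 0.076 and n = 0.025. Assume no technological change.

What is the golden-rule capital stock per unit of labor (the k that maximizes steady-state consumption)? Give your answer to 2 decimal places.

The golden rule sets f'(k) = n + δ, i.e. α·k^(α−1) = n + δ.
So k^(1−α) = α / (n + δ) = 0.5 / 0.101 = 4.9505.
k_gold = 4.9505^(1/0.5) ≈ 24.5075

k_gold ≈ 24.51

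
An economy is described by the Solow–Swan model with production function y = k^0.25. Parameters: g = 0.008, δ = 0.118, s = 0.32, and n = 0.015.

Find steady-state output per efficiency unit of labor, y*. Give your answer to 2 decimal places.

At the steady state, Δk = 0, so s·k^α = (n + g + δ)·k.
Dividing both sides by k: k^(1−α) = s / (n + g + δ).
k^0.75 = 0.32 / (0.015 + 0.008 + 0.118) = 0.32 / 0.141 = 2.2695
k* = 2.2695^(1/0.75) ≈ 2.9825
y* = (k*)^α = 2.9825^0.25 ≈ 1.3142

y* ≈ 1.31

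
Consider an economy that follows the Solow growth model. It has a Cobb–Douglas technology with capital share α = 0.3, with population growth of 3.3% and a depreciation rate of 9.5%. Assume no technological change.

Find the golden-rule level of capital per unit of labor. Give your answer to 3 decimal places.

k_gold ≈ 3.376

The golden rule sets f'(k) = n + δ, i.e. α·k^(α−1) = n + δ.
So k^(1−α) = α / (n + δ) = 0.3 / 0.128 = 2.3438.
k_gold = 2.3438^(1/0.7) ≈ 3.3764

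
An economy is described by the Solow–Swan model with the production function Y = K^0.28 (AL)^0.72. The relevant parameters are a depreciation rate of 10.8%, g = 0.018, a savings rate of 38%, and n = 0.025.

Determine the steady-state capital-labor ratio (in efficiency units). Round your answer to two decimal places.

At the steady state, Δk = 0, so s·k^α = (n + g + δ)·k.
Dividing both sides by k: k^(1−α) = s / (n + g + δ).
k^0.72 = 0.38 / (0.025 + 0.018 + 0.108) = 0.38 / 0.151 = 2.5166
k* = 2.5166^(1/0.72) ≈ 3.6032

k* = 3.60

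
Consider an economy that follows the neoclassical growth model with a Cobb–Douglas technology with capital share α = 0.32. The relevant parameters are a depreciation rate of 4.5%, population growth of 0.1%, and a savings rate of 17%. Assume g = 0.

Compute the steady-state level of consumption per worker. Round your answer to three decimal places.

c* ≈ 1.535

At the steady state, Δk = 0, so s·k^α = (n + δ)·k.
Dividing both sides by k: k^(1−α) = s / (n + δ).
k^0.68 = 0.17 / (0.001 + 0.045) = 0.17 / 0.046 = 3.6957
k* = 3.6957^(1/0.68) ≈ 6.8367
y* = (k*)^α = 6.8367^0.32 ≈ 1.8499
c* = (1 − s)·y* = (1 − 0.17) × 1.8499 ≈ 1.5354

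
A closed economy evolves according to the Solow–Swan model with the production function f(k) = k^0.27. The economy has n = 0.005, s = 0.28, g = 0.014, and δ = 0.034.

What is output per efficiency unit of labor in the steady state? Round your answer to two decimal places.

In steady state, investment equals break-even investment: s·k^α = (n + g + δ)·k.
Rearranging, k^(1−α) = s / (n + g + δ).
k^0.73 = 0.28 / (0.005 + 0.014 + 0.034) = 0.28 / 0.053 = 5.2830
k* = 5.2830^(1/0.73) ≈ 9.7779
y* = (k*)^α = 9.7779^0.27 ≈ 1.8508

y* ≈ 1.85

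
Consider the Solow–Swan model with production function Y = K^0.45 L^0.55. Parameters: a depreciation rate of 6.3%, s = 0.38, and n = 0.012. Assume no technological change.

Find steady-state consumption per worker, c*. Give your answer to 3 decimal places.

c* = 2.339

Steady state requires s·f(k) = (n + δ)·k, i.e. s·k^α = (n + δ)·k.
Dividing both sides by k: k^(1−α) = s / (n + δ).
k^0.55 = 0.38 / (0.012 + 0.063) = 0.38 / 0.075 = 5.0667
k* = 5.0667^(1/0.55) ≈ 19.1125
y* = (k*)^α = 19.1125^0.45 ≈ 3.7722
c* = (1 − s)·y* = (1 − 0.38) × 3.7722 ≈ 2.3388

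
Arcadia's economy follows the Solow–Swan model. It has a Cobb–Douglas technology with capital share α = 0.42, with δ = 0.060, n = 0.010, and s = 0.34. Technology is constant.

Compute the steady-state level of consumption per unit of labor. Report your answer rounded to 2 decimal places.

c* = 2.07

At the steady state, Δk = 0, so s·k^α = (n + δ)·k.
Rearranging, k^(1−α) = s / (n + δ).
k^0.58 = 0.34 / (0.010 + 0.060) = 0.34 / 0.070 = 4.8571
k* = 4.8571^(1/0.58) ≈ 15.2549
y* = (k*)^α = 15.2549^0.42 ≈ 3.1407
c* = (1 − s)·y* = (1 − 0.34) × 3.1407 ≈ 2.0729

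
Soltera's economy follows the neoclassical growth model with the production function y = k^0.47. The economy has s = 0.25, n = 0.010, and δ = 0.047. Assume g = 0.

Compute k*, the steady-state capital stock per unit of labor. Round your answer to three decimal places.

Steady state requires s·f(k) = (n + δ)·k, i.e. s·k^α = (n + δ)·k.
Rearranging, k^(1−α) = s / (n + δ).
k^0.53 = 0.25 / (0.010 + 0.047) = 0.25 / 0.057 = 4.3860
k* = 4.3860^(1/0.53) ≈ 16.2723

k* ≈ 16.272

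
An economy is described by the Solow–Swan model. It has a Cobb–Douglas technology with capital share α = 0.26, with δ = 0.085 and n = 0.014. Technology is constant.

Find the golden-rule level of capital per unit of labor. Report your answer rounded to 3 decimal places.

k_gold ≈ 3.687

The golden rule sets f'(k) = n + δ, i.e. α·k^(α−1) = n + δ.
So k^(1−α) = α / (n + δ) = 0.26 / 0.099 = 2.6263.
k_gold = 2.6263^(1/0.74) ≈ 3.6871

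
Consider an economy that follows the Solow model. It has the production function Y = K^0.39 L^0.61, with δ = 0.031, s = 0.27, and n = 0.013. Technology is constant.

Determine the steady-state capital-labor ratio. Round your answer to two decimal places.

k* = 19.57

Steady state requires s·f(k) = (n + δ)·k, i.e. s·k^α = (n + δ)·k.
Dividing both sides by k: k^(1−α) = s / (n + δ).
k^0.61 = 0.27 / (0.013 + 0.031) = 0.27 / 0.044 = 6.1364
k* = 6.1364^(1/0.61) ≈ 19.5732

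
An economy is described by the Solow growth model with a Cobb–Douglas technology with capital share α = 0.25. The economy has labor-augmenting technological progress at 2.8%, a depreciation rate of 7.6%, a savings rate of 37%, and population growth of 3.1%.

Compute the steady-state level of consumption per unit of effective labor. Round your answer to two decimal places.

In steady state, investment equals break-even investment: s·k^α = (n + g + δ)·k.
Rearranging, k^(1−α) = s / (n + g + δ).
k^0.75 = 0.37 / (0.031 + 0.028 + 0.076) = 0.37 / 0.135 = 2.7407
k* = 2.7407^(1/0.75) ≈ 3.8354
y* = (k*)^α = 3.8354^0.25 ≈ 1.3994
c* = (1 − s)·y* = (1 − 0.37) × 1.3994 ≈ 0.8816

c* = 0.88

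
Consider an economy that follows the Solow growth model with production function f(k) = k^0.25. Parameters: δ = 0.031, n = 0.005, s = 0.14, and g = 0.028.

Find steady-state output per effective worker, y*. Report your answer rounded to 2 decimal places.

In steady state, investment equals break-even investment: s·k^α = (n + g + δ)·k.
Dividing both sides by k: k^(1−α) = s / (n + g + δ).
k^0.75 = 0.14 / (0.005 + 0.028 + 0.031) = 0.14 / 0.064 = 2.1875
k* = 2.1875^(1/0.75) ≈ 2.8396
y* = (k*)^α = 2.8396^0.25 ≈ 1.2981

y* = 1.30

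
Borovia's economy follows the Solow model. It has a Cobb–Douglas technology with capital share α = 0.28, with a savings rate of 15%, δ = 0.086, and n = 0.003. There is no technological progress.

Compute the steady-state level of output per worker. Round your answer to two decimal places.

Steady state requires s·f(k) = (n + δ)·k, i.e. s·k^α = (n + δ)·k.
Rearranging, k^(1−α) = s / (n + δ).
k^0.72 = 0.15 / (0.003 + 0.086) = 0.15 / 0.089 = 1.6854
k* = 1.6854^(1/0.72) ≈ 2.0647
y* = (k*)^α = 2.0647^0.28 ≈ 1.2251

y* = 1.23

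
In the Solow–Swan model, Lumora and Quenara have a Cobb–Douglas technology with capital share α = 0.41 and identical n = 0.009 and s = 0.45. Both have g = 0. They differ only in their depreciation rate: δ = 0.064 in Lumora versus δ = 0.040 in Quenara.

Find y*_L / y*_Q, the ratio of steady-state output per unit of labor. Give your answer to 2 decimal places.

y*_L / y*_Q ≈ 0.76

Steady-state y* = [s/(n + δ)]^(α/(1−α)), so the ratio is [ (s_L/(n + δ)_L) / (s_Q/(n + δ)_Q) ]^0.6949.
s_L/(n + δ)_L = 0.45/0.073 = 6.1644; s_Q/(n + δ)_Q = 0.45/0.049 = 9.1837.
Ratio = (6.1644/9.1837)^0.6949 = 0.6712^0.6949 ≈ 0.7580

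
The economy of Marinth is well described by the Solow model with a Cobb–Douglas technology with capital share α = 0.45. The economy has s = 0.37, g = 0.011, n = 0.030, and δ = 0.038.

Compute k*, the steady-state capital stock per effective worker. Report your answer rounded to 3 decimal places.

In steady state, investment equals break-even investment: s·k^α = (n + g + δ)·k.
Rearranging, k^(1−α) = s / (n + g + δ).
k^0.55 = 0.37 / (0.030 + 0.011 + 0.038) = 0.37 / 0.079 = 4.6835
k* = 4.6835^(1/0.55) ≈ 16.5661

k* ≈ 16.566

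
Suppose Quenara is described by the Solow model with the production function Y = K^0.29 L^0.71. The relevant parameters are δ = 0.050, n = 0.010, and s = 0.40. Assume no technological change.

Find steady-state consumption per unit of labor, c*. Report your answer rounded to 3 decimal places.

c* ≈ 1.302

At the steady state, Δk = 0, so s·k^α = (n + δ)·k.
Rearranging, k^(1−α) = s / (n + δ).
k^0.71 = 0.40 / (0.010 + 0.050) = 0.40 / 0.060 = 6.6667
k* = 6.6667^(1/0.71) ≈ 14.4690
y* = (k*)^α = 14.4690^0.29 ≈ 2.1703
c* = (1 − s)·y* = (1 − 0.40) × 2.1703 ≈ 1.3022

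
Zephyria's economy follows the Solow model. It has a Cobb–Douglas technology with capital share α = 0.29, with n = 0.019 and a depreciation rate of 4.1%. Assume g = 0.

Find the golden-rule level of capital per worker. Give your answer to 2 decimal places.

k_gold ≈ 9.20

The golden rule sets f'(k) = n + δ, i.e. α·k^(α−1) = n + δ.
So k^(1−α) = α / (n + δ) = 0.29 / 0.060 = 4.8333.
k_gold = 4.8333^(1/0.71) ≈ 9.1986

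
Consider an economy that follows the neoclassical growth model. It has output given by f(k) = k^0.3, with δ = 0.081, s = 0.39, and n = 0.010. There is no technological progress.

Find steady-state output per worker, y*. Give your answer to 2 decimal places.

Steady state requires s·f(k) = (n + δ)·k, i.e. s·k^α = (n + δ)·k.
Rearranging, k^(1−α) = s / (n + δ).
k^0.7 = 0.39 / (0.010 + 0.081) = 0.39 / 0.091 = 4.2857
k* = 4.2857^(1/0.7) ≈ 7.9963
y* = (k*)^α = 7.9963^0.3 ≈ 1.8658

y* ≈ 1.87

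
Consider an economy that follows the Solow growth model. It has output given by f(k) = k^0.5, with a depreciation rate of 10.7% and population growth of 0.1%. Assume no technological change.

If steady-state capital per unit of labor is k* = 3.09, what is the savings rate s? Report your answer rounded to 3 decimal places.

s ≈ 0.190

Steady state requires s·f(k) = (n + δ)·k, i.e. s·k^α = (n + δ)·k.
So s / (n + δ) = (k*)^(1−α) = 3.09^0.5 = 1.7578.
Therefore s = 1.7578 × (n + δ) = 1.7578 × 0.108 = 0.1898.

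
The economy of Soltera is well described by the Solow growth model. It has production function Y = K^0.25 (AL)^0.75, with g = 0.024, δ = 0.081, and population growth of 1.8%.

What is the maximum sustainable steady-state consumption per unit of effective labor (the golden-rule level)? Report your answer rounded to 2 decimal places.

At the golden rule, f'(k) = n + g + δ, so α·k^(α−1) = n + g + δ and k_gold = (α/(n + g + δ))^(1/(1−α)).
k_gold = (0.25/0.123)^(1/0.75) = 2.0325^1.3333 ≈ 2.5745
c_gold = f(k_gold) − (n + g + δ)·k_gold = 1.2667 − 0.123×2.5745 ≈ 0.9500

c_gold ≈ 0.95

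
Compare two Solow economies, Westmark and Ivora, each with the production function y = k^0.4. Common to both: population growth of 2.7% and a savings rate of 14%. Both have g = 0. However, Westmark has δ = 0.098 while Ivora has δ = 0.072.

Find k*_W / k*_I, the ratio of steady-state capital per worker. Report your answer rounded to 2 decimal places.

ratio ≈ 0.68

Steady-state k* = [s/(n + δ)]^(1/(1−α)), so the ratio is [ (s_W/(n + δ)_W) / (s_I/(n + δ)_I) ]^1.6667.
s_W/(n + δ)_W = 0.14/0.125 = 1.1200; s_I/(n + δ)_I = 0.14/0.099 = 1.4141.
Ratio = (1.1200/1.4141)^1.6667 = 0.7920^1.6667 ≈ 0.6780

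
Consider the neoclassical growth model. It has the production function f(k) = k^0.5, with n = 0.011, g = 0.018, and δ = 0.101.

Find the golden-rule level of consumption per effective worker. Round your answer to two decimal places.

At the golden rule, f'(k) = n + g + δ, so α·k^(α−1) = n + g + δ and k_gold = (α/(n + g + δ))^(1/(1−α)).
k_gold = (0.5/0.130)^(1/0.5) = 3.8462^2 ≈ 14.7933
c_gold = f(k_gold) − (n + g + δ)·k_gold = 3.8462 − 0.130×14.7933 ≈ 1.9231

c_gold ≈ 1.92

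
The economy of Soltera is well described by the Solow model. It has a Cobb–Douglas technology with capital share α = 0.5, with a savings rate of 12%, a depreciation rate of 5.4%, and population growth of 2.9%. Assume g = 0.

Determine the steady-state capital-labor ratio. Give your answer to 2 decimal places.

Steady state requires s·f(k) = (n + δ)·k, i.e. s·k^α = (n + δ)·k.
Rearranging, k^(1−α) = s / (n + δ).
k^0.5 = 0.12 / (0.029 + 0.054) = 0.12 / 0.083 = 1.4458
k* = 1.4458^(1/0.5) ≈ 2.0903

k* ≈ 2.09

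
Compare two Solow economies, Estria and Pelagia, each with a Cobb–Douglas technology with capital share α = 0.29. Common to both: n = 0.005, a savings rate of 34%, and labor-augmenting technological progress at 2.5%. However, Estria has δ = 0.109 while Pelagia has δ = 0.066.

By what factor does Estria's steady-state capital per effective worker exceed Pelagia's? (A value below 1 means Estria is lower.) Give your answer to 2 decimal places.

Steady-state k* = [s/(n + g + δ)]^(1/(1−α)), so the ratio is [ (s_E/(n + g + δ)_E) / (s_P/(n + g + δ)_P) ]^1.4085.
s_E/(n + g + δ)_E = 0.34/0.139 = 2.4460; s_P/(n + g + δ)_P = 0.34/0.096 = 3.5417.
Ratio = (2.4460/3.5417)^1.4085 = 0.6906^1.4085 ≈ 0.5937

k*_E / k*_P ≈ 0.59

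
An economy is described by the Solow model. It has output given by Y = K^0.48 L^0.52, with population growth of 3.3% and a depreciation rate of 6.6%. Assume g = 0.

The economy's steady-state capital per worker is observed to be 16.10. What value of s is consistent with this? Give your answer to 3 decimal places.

Steady state requires s·f(k) = (n + δ)·k, i.e. s·k^α = (n + δ)·k.
So s / (n + δ) = (k*)^(1−α) = 16.10^0.52 = 4.2418.
Therefore s = 4.2418 × (n + δ) = 4.2418 × 0.099 = 0.4199.

s ≈ 0.420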